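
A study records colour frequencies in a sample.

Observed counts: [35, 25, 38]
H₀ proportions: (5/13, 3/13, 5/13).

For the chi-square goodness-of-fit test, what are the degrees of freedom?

df = k − 1 = 3 − 1 = 2

degrees of freedom = 2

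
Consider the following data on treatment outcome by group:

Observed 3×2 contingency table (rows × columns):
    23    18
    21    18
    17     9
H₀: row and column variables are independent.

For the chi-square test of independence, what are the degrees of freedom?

df = (r−1)(c−1) = (3−1)·(2−1) = 2

degrees of freedom = 2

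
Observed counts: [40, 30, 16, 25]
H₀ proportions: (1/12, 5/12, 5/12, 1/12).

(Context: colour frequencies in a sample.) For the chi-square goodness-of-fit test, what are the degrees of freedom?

df = k − 1 = 4 − 1 = 3

degrees of freedom = 3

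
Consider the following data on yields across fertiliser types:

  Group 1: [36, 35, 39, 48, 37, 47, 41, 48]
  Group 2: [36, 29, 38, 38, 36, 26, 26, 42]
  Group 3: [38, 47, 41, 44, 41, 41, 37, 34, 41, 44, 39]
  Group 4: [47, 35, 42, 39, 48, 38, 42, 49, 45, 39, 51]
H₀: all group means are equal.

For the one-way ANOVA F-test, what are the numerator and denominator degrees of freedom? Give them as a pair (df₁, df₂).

k = 4 groups, N = 38 total
df = (k−1, N−k) = (4−1, 38−4) = (3, 34)

degrees of freedom = [3, 34]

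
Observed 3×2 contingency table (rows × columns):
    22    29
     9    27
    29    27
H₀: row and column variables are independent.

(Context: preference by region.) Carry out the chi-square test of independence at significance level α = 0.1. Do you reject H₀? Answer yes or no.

Row totals [51, 36, 56], col totals [60, 83], n=143
χ² = (22−21.40)²/21.40 + (29−29.60)²/29.60 + (9−15.10)²/15.10 + (27−20.90)²/20.90 + (29−23.50)²/23.50 + (27−32.50)²/32.50 = 6.5011
df = 2
p-value (upper-tail) = 0.03875
At α=0.1: p < α → reject H₀

reject H₀: yes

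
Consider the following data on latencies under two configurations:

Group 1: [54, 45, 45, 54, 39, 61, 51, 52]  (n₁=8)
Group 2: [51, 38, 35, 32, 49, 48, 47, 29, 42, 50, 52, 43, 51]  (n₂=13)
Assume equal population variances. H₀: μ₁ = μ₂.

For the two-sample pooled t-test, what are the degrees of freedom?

degrees of freedom = 19

df = n₁ + n₂ − 2 = 8 + 13 − 2 = 19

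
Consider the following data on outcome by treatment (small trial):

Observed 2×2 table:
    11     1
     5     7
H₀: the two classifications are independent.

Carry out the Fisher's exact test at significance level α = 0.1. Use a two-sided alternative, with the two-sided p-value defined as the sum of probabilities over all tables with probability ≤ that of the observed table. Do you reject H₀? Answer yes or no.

reject H₀: yes

Margins: r₁=12, r₂=12, c₁=16, c₂=8, n=24
p_obs = C(12,11)·C(12,5)/C(24,16); sum pmf over tables with pmf ≤ p_obs
p-value (two-sided) = 0.02719
At α=0.1: p < α → reject H₀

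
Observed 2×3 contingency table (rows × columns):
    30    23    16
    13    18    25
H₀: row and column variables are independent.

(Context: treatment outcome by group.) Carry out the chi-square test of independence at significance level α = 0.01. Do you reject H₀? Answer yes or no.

Row totals [69, 56], col totals [43, 41, 41], n=125
χ² = (30−23.74)²/23.74 + (23−22.63)²/22.63 + (16−22.63)²/22.63 + (13−19.26)²/19.26 + (18−18.37)²/18.37 + (25−18.37)²/18.37 = 8.0413
df = 2
p-value (upper-tail) = 0.01794
At α=0.01: p ≥ α → fail to reject H₀

reject H₀: no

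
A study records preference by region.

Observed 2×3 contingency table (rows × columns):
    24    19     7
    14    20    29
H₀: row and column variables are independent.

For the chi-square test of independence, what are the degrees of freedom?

degrees of freedom = 2

df = (r−1)(c−1) = (2−1)·(3−1) = 2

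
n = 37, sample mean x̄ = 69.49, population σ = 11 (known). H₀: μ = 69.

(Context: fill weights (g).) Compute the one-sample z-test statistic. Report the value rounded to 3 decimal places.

SE = σ/√n = 11/√37 = 1.8084
z = (x̄−μ₀)/SE = (69.49−69)/1.8084 = 0.2710

test statistic = 0.271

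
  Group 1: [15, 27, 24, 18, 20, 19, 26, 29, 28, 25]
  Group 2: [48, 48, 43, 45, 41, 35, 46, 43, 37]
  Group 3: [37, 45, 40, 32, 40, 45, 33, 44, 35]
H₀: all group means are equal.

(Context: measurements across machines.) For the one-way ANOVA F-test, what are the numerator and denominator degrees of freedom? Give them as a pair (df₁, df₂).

degrees of freedom = [2, 25]

k = 3 groups, N = 28 total
df = (k−1, N−k) = (3−1, 28−3) = (2, 25)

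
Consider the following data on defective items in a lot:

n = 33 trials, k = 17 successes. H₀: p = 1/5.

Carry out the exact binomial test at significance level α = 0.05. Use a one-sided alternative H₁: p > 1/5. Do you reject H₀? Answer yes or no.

Exact binomial: n=33, k=17, p₀=1/5=0.2000
P(X≥17) from Σ C(n,i)·p₀^i·(1−p₀)^(n−i)
p-value (one-sided, H₁ greater) = 0.00005
At α=0.05: p < α → reject H₀

reject H₀: yes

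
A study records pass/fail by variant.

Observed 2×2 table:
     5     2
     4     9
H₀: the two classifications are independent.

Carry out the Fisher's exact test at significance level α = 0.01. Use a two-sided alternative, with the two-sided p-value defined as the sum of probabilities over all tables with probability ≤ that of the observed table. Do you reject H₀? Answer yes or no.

Margins: r₁=7, r₂=13, c₁=9, c₂=11, n=20
p_obs = C(7,5)·C(13,4)/C(20,9); sum pmf over tables with pmf ≤ p_obs
p-value (two-sided) = 0.15967
At α=0.01: p ≥ α → fail to reject H₀

reject H₀: no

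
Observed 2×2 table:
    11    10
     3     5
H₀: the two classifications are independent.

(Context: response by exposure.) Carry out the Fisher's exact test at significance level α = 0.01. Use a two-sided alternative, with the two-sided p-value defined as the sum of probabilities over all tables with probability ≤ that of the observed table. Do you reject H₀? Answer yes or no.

Margins: r₁=21, r₂=8, c₁=14, c₂=15, n=29
p_obs = C(21,11)·C(8,3)/C(29,14); sum pmf over tables with pmf ≤ p_obs
p-value (two-sided) = 0.68166
At α=0.01: p ≥ α → fail to reject H₀

reject H₀: no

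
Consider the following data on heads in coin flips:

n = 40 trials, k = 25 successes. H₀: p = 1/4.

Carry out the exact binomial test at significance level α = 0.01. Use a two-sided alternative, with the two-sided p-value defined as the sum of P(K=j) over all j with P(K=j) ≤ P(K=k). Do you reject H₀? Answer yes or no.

reject H₀: yes

Exact binomial: n=40, k=25, p₀=1/4=0.2500
P(X=j) = C(n,j)·p₀^j·(1−p₀)^(n−j); p = Σ P(X=j) over j with P(X=j) ≤ P(X=25)
p-value (two-sided) = 0.00000
At α=0.01: p < α → reject H₀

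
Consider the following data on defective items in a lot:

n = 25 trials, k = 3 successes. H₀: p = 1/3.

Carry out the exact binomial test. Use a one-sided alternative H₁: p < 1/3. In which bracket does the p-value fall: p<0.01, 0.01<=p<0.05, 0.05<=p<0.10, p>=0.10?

p-value bracket: 0.01<=p<0.05

Exact binomial: n=25, k=3, p₀=1/3=0.3333
P(X≤3) from Σ C(n,i)·p₀^i·(1−p₀)^(n−i)
p-value (one-sided, H₁ less) = 0.01489
→ bracket: 0.01<=p<0.05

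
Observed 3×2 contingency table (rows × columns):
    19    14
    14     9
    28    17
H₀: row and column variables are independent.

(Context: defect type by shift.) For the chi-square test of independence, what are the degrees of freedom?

df = (r−1)(c−1) = (3−1)·(2−1) = 2

degrees of freedom = 2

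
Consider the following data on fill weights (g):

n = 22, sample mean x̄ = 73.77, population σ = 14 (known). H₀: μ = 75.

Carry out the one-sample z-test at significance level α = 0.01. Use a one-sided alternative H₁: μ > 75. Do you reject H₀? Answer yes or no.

SE = σ/√n = 14/√22 = 2.9848
z = (x̄−μ₀)/SE = (73.77−75)/2.9848 = -0.4121
p-value (one-sided, H₁ greater) = 0.65986
At α=0.01: p ≥ α → fail to reject H₀

reject H₀: no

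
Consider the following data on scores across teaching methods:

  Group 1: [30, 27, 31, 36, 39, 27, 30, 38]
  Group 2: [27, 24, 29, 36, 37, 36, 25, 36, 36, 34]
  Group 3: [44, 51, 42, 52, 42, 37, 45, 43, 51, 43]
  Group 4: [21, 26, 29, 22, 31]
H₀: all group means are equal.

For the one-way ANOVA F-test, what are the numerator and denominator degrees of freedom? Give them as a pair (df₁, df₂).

k = 4 groups, N = 33 total
df = (k−1, N−k) = (4−1, 33−4) = (3, 29)

degrees of freedom = [3, 29]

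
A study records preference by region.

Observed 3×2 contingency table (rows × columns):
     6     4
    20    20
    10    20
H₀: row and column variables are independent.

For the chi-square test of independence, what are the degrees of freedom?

degrees of freedom = 2

df = (r−1)(c−1) = (3−1)·(2−1) = 2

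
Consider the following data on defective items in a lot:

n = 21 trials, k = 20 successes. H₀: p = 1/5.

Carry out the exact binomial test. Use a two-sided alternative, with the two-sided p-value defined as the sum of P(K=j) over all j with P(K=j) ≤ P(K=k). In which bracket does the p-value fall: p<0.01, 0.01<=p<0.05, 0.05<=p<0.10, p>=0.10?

Exact binomial: n=21, k=20, p₀=1/5=0.2000
P(X=j) = C(n,j)·p₀^j·(1−p₀)^(n−j); p = Σ P(X=j) over j with P(X=j) ≤ P(X=20)
p-value (two-sided) = 0.00000
→ bracket: p<0.01

p-value bracket: p<0.01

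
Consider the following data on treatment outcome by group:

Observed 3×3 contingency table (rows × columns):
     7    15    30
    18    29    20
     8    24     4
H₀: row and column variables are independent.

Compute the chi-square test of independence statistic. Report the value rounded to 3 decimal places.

test statistic = 23.527

Row totals [52, 67, 36], col totals [33, 68, 54], n=155
χ² = (7−11.07)²/11.07 + (15−22.81)²/22.81 + (30−18.12)²/18.12 + (18−14.26)²/14.26 + (29−29.39)²/29.39 + (20−23.34)²/23.34 + (8−7.66)²/7.66 + (24−15.79)²/15.79 + (4−12.54)²/12.54 = 23.5268
df = 4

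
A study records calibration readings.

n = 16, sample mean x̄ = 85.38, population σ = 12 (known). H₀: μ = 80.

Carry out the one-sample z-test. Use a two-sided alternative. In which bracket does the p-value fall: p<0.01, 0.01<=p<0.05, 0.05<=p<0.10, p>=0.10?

p-value bracket: 0.05<=p<0.10

SE = σ/√n = 12/√16 = 3.0000
z = (x̄−μ₀)/SE = (85.38−80)/3.0000 = 1.7933
p-value (two-sided) = 0.07292
→ bracket: 0.05<=p<0.10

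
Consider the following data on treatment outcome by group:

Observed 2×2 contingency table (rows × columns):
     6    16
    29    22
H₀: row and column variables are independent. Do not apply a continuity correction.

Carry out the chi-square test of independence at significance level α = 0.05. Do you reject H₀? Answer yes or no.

Row totals [22, 51], col totals [35, 38], n=73
χ² = (6−10.55)²/10.55 + (16−11.45)²/11.45 + (29−24.45)²/24.45 + (22−26.55)²/26.55 = 5.3921
df = 1
p-value (upper-tail) = 0.02023
At α=0.05: p < α → reject H₀

reject H₀: yes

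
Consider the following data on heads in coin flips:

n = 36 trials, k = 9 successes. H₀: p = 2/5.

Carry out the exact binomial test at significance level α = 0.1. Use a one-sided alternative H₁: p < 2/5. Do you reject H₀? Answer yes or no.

Exact binomial: n=36, k=9, p₀=2/5=0.4000
P(X≤9) from Σ C(n,i)·p₀^i·(1−p₀)^(n−i)
p-value (one-sided, H₁ less) = 0.04490
At α=0.1: p < α → reject H₀

reject H₀: yes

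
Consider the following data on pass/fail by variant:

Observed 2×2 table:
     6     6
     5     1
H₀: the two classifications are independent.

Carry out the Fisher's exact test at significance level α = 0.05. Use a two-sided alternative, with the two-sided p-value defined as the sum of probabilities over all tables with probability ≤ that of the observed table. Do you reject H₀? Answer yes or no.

reject H₀: no

Margins: r₁=12, r₂=6, c₁=11, c₂=7, n=18
p_obs = C(12,6)·C(6,5)/C(18,11); sum pmf over tables with pmf ≤ p_obs
p-value (two-sided) = 0.31561
At α=0.05: p ≥ α → fail to reject H₀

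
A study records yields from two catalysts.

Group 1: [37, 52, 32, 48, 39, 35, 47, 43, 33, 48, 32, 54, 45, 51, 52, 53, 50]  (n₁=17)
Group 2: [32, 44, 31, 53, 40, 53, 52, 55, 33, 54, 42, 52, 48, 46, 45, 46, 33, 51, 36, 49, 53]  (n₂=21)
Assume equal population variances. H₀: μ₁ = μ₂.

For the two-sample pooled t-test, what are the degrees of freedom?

degrees of freedom = 36

df = n₁ + n₂ − 2 = 17 + 21 − 2 = 36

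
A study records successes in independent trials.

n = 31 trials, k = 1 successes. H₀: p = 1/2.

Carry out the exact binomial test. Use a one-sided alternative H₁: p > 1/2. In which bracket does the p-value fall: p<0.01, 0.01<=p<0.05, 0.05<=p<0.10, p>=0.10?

p-value bracket: p>=0.10

Exact binomial: n=31, k=1, p₀=1/2=0.5000
P(X≥1) from Σ C(n,i)·p₀^i·(1−p₀)^(n−i)
p-value (one-sided, H₁ greater) = 1.00000
→ bracket: p>=0.10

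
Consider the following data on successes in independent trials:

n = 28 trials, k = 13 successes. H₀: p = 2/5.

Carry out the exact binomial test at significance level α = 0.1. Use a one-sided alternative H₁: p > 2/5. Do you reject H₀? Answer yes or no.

Exact binomial: n=28, k=13, p₀=2/5=0.4000
P(X≥13) from Σ C(n,i)·p₀^i·(1−p₀)^(n−i)
p-value (one-sided, H₁ greater) = 0.30499
At α=0.1: p ≥ α → fail to reject H₀

reject H₀: no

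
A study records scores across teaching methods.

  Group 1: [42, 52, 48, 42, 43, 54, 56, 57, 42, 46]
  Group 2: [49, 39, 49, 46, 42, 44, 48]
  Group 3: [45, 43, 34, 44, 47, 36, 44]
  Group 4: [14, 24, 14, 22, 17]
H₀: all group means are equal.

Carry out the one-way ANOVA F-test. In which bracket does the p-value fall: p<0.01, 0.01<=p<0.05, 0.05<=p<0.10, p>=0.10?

Group means [48.20, 45.29, 41.86, 18.20], grand mean 40.793
SSB = Σnᵢ(x̄ᵢ−x̄)² = 3250.073; SSW = ΣΣ(x−x̄ᵢ)² = 648.686
MSB = 3250.073/3 = 1083.3576; MSW = 648.686/25 = 25.9474
F = MSB/MSW = 41.7520
df = (3, 25)
p-value (upper-tail) = 0.00000
→ bracket: p<0.01

p-value bracket: p<0.01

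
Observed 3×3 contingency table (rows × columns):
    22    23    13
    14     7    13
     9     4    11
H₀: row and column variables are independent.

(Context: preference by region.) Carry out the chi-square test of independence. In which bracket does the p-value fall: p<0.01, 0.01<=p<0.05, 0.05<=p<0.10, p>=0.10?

p-value bracket: 0.05<=p<0.10

Row totals [58, 34, 24], col totals [45, 34, 37], n=116
χ² = (22−22.50)²/22.50 + (23−17.00)²/17.00 + (13−18.50)²/18.50 + (14−13.19)²/13.19 + (7−9.97)²/9.97 + (13−10.84)²/10.84 + (9−9.31)²/9.31 + (4−7.03)²/7.03 + (11−7.66)²/7.66 = 7.9053
df = 4
p-value (upper-tail) = 0.09511
→ bracket: 0.05<=p<0.10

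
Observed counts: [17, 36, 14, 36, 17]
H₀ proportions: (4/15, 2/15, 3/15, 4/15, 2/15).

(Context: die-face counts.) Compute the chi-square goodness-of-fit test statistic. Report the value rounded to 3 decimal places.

test statistic = 36.760

n = 120; E_i = n·p_i = [32.00, 16.00, 24.00, 32.00, 16.00]
χ² = (17−32.00)²/32.00 + (36−16.00)²/16.00 + (14−24.00)²/24.00 + (36−32.00)²/32.00 + (17−16.00)²/16.00 = 36.7604
df = 4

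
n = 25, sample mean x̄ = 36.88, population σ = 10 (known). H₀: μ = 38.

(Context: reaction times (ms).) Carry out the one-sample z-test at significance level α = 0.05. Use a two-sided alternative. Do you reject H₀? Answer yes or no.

reject H₀: no

SE = σ/√n = 10/√25 = 2.0000
z = (x̄−μ₀)/SE = (36.88−38)/2.0000 = -0.5600
p-value (two-sided) = 0.57548
At α=0.05: p ≥ α → fail to reject H₀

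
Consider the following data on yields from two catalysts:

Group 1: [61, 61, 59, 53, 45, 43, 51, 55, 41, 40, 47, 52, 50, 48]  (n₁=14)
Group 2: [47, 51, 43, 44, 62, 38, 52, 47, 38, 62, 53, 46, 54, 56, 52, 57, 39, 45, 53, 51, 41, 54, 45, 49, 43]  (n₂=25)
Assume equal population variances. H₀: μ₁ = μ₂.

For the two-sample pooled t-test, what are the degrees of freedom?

df = n₁ + n₂ − 2 = 14 + 25 − 2 = 37

degrees of freedom = 37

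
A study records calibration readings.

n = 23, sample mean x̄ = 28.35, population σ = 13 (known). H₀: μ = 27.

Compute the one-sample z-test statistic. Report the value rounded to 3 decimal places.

SE = σ/√n = 13/√23 = 2.7107
z = (x̄−μ₀)/SE = (28.35−27)/2.7107 = 0.4980

test statistic = 0.498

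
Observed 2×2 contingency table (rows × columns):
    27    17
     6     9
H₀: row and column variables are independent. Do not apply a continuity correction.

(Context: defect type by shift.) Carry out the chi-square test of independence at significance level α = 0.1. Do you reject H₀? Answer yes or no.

Row totals [44, 15], col totals [33, 26], n=59
χ² = (27−24.61)²/24.61 + (17−19.39)²/19.39 + (6−8.39)²/8.39 + (9−6.61)²/6.61 = 2.0714
df = 1
p-value (upper-tail) = 0.15009
At α=0.1: p ≥ α → fail to reject H₀

reject H₀: no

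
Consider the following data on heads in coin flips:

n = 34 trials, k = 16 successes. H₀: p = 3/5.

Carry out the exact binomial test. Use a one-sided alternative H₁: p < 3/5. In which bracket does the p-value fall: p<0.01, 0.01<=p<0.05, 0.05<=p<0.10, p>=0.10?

p-value bracket: 0.05<=p<0.10

Exact binomial: n=34, k=16, p₀=3/5=0.6000
P(X≤16) from Σ C(n,i)·p₀^i·(1−p₀)^(n−i)
p-value (one-sided, H₁ less) = 0.08717
→ bracket: 0.05<=p<0.10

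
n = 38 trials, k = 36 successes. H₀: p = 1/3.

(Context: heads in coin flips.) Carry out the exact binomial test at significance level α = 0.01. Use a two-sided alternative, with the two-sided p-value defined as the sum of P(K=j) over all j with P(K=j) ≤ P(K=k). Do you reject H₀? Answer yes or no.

reject H₀: yes

Exact binomial: n=38, k=36, p₀=1/3=0.3333
P(X=j) = C(n,j)·p₀^j·(1−p₀)^(n−j); p = Σ P(X=j) over j with P(X=j) ≤ P(X=36)
p-value (two-sided) = 0.00000
At α=0.01: p < α → reject H₀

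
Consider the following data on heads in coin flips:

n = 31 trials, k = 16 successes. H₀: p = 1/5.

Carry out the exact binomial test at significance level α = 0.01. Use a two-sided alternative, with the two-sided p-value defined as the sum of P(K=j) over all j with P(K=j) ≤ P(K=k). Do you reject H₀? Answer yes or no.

Exact binomial: n=31, k=16, p₀=1/5=0.2000
P(X=j) = C(n,j)·p₀^j·(1−p₀)^(n−j); p = Σ P(X=j) over j with P(X=j) ≤ P(X=16)
p-value (two-sided) = 0.00009
At α=0.01: p < α → reject H₀

reject H₀: yes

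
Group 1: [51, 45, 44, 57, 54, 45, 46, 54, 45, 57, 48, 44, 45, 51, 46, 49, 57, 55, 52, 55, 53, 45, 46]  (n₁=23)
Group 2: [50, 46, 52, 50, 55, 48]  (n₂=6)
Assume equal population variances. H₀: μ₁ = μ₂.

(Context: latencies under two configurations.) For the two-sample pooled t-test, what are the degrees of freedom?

df = n₁ + n₂ − 2 = 23 + 6 − 2 = 27

degrees of freedom = 27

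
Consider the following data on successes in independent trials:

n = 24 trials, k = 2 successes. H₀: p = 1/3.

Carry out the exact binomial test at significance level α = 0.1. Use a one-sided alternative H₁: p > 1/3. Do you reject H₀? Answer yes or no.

reject H₀: no

Exact binomial: n=24, k=2, p₀=1/3=0.3333
P(X≥2) from Σ C(n,i)·p₀^i·(1−p₀)^(n−i)
p-value (one-sided, H₁ greater) = 0.99923
At α=0.1: p ≥ α → fail to reject H₀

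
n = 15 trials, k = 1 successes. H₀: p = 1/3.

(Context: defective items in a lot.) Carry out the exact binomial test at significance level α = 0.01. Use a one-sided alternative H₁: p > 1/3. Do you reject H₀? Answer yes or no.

Exact binomial: n=15, k=1, p₀=1/3=0.3333
P(X≥1) from Σ C(n,i)·p₀^i·(1−p₀)^(n−i)
p-value (one-sided, H₁ greater) = 0.99772
At α=0.01: p ≥ α → fail to reject H₀

reject H₀: no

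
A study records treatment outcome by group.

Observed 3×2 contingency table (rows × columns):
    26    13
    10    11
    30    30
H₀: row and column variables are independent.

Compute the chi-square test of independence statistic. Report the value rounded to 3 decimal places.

test statistic = 3.213

Row totals [39, 21, 60], col totals [66, 54], n=120
χ² = (26−21.45)²/21.45 + (13−17.55)²/17.55 + (10−11.55)²/11.55 + (11−9.45)²/9.45 + (30−33.00)²/33.00 + (30−27.00)²/27.00 = 3.2131
df = 2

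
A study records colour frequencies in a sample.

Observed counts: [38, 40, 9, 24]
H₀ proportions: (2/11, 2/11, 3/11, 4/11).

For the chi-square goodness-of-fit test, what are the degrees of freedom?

df = k − 1 = 4 − 1 = 3

degrees of freedom = 3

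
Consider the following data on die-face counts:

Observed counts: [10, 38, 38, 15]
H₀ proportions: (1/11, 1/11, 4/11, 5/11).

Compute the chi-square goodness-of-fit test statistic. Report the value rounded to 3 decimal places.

n = 101; E_i = n·p_i = [9.18, 9.18, 36.73, 45.91]
χ² = (10−9.18)²/9.18 + (38−9.18)²/9.18 + (38−36.73)²/36.73 + (15−45.91)²/45.91 = 111.3762
df = 3

test statistic = 111.376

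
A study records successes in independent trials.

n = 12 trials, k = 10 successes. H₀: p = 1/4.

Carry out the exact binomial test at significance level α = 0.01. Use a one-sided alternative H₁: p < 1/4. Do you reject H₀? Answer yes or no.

reject H₀: no

Exact binomial: n=12, k=10, p₀=1/4=0.2500
P(X≤10) from Σ C(n,i)·p₀^i·(1−p₀)^(n−i)
p-value (one-sided, H₁ less) = 1.00000
At α=0.01: p ≥ α → fail to reject H₀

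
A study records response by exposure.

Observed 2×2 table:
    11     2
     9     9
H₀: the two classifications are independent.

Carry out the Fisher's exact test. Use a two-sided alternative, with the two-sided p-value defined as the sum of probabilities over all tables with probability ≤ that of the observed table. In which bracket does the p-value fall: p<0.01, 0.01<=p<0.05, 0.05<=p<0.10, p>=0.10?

Margins: r₁=13, r₂=18, c₁=20, c₂=11, n=31
p_obs = C(13,11)·C(18,9)/C(31,20); sum pmf over tables with pmf ≤ p_obs
p-value (two-sided) = 0.06564
→ bracket: 0.05<=p<0.10

p-value bracket: 0.05<=p<0.10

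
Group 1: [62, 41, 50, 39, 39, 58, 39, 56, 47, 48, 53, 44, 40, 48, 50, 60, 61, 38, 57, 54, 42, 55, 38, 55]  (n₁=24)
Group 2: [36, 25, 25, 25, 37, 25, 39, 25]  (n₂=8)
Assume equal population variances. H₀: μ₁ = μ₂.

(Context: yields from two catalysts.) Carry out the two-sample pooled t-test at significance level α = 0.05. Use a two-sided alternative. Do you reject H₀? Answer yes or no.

x̄₁=48.917, s₁=8.102, n₁=24
x̄₂=29.625, s₂=6.435, n₂=8
s_p² = [23·8.102² + 7·6.435²]/30 = 59.9903
SE = √(s_p²·(1/24+1/8)) = 3.1620
t = (48.917−29.625)/3.1620 = 6.1011
df = 30
p-value (two-sided) = 0.00000
At α=0.05: p < α → reject H₀

reject H₀: yes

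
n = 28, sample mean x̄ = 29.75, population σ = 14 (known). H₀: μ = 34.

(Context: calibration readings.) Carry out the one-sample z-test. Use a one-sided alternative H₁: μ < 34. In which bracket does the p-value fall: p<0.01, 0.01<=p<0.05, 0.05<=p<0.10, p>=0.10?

SE = σ/√n = 14/√28 = 2.6458
z = (x̄−μ₀)/SE = (29.75−34)/2.6458 = -1.6063
p-value (one-sided, H₁ less) = 0.05410
→ bracket: 0.05<=p<0.10

p-value bracket: 0.05<=p<0.10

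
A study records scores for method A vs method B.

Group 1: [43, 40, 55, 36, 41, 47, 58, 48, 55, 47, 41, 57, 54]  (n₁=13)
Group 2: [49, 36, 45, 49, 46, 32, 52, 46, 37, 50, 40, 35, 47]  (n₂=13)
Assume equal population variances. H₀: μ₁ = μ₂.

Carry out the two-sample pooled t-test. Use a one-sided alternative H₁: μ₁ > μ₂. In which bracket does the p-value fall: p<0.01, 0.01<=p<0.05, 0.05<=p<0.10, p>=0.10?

p-value bracket: 0.05<=p<0.10

x̄₁=47.846, s₁=7.347, n₁=13
x̄₂=43.385, s₂=6.564, n₂=13
s_p² = [12·7.347² + 12·6.564²]/24 = 48.5321
SE = √(s_p²·(1/13+1/13)) = 2.7325
t = (47.846−43.385)/2.7325 = 1.6328
df = 24
p-value (one-sided, H₁ greater) = 0.05778
→ bracket: 0.05<=p<0.10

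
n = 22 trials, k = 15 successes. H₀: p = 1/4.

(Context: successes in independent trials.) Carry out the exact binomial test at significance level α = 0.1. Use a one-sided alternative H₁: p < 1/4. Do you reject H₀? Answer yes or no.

Exact binomial: n=22, k=15, p₀=1/4=0.2500
P(X≤15) from Σ C(n,i)·p₀^i·(1−p₀)^(n−i)
p-value (one-sided, H₁ less) = 1.00000
At α=0.1: p ≥ α → fail to reject H₀

reject H₀: no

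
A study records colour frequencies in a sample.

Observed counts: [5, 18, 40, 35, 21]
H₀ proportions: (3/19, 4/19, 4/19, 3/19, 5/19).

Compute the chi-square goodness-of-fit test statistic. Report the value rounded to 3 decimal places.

test statistic = 38.407

n = 119; E_i = n·p_i = [18.79, 25.05, 25.05, 18.79, 31.32]
χ² = (5−18.79)²/18.79 + (18−25.05)²/25.05 + (40−25.05)²/25.05 + (35−18.79)²/18.79 + (21−31.32)²/31.32 = 38.4073
df = 4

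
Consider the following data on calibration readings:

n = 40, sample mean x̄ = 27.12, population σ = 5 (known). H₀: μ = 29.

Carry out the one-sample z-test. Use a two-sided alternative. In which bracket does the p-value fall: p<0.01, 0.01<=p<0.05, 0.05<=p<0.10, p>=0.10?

p-value bracket: 0.01<=p<0.05

SE = σ/√n = 5/√40 = 0.7906
z = (x̄−μ₀)/SE = (27.12−29)/0.7906 = -2.3780
p-value (two-sided) = 0.01741
→ bracket: 0.01<=p<0.05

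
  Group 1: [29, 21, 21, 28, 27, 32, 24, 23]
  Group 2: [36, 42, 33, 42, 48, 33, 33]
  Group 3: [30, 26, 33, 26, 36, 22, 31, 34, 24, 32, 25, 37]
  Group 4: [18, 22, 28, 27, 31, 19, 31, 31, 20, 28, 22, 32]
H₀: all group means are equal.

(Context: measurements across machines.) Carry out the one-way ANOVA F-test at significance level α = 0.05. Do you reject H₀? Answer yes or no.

reject H₀: yes

Group means [25.62, 38.14, 29.67, 25.75], grand mean 29.154
SSB = Σnᵢ(x̄ᵢ−x̄)² = 807.428; SSW = ΣΣ(x−x̄ᵢ)² = 893.649
MSB = 807.428/3 = 269.1427; MSW = 893.649/35 = 25.5328
F = MSB/MSW = 10.5410
df = (3, 35)
p-value (upper-tail) = 0.00004
At α=0.05: p < α → reject H₀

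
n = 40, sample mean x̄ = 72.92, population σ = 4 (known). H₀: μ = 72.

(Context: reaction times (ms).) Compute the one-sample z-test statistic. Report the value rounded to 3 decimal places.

test statistic = 1.455

SE = σ/√n = 4/√40 = 0.6325
z = (x̄−μ₀)/SE = (72.92−72)/0.6325 = 1.4546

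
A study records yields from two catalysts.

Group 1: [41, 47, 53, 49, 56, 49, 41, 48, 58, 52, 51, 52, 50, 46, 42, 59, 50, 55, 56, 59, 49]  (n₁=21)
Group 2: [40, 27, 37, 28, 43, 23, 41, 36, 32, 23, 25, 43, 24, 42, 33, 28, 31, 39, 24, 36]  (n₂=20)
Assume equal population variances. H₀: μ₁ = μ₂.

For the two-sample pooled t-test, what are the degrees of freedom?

degrees of freedom = 39

df = n₁ + n₂ − 2 = 21 + 20 − 2 = 39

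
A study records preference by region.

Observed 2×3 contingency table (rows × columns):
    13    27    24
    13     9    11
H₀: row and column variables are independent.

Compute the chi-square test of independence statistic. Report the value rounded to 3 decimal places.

test statistic = 4.367

Row totals [64, 33], col totals [26, 36, 35], n=97
χ² = (13−17.15)²/17.15 + (27−23.75)²/23.75 + (24−23.09)²/23.09 + (13−8.85)²/8.85 + (9−12.25)²/12.25 + (11−11.91)²/11.91 = 4.3674
df = 2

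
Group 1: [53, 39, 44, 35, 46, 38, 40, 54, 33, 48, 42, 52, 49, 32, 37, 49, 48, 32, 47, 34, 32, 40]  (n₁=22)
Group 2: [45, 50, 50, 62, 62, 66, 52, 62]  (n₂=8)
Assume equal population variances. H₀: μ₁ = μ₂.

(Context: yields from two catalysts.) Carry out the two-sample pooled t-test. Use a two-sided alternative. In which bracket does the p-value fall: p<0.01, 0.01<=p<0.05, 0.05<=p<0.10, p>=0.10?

x̄₁=42.000, s₁=7.342, n₁=22
x̄₂=56.125, s₂=7.717, n₂=8
s_p² = [21·7.342² + 7·7.717²]/28 = 55.3170
SE = √(s_p²·(1/22+1/8)) = 3.0707
t = (42.000−56.125)/3.0707 = -4.6000
df = 28
p-value (two-sided) = 0.00008
→ bracket: p<0.01

p-value bracket: p<0.01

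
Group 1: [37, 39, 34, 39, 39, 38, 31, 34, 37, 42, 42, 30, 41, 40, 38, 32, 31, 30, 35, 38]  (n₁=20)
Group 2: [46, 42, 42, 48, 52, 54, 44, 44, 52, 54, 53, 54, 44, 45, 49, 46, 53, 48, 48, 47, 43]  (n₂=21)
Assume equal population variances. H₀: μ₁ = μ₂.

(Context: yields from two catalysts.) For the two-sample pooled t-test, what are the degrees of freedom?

df = n₁ + n₂ − 2 = 20 + 21 − 2 = 39

degrees of freedom = 39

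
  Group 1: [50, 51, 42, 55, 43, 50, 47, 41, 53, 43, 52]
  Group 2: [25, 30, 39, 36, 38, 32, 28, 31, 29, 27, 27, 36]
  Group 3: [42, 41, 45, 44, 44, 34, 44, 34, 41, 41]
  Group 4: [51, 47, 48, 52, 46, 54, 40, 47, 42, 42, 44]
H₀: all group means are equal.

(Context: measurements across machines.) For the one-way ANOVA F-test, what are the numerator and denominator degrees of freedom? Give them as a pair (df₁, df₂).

degrees of freedom = [3, 40]

k = 4 groups, N = 44 total
df = (k−1, N−k) = (4−1, 44−4) = (3, 40)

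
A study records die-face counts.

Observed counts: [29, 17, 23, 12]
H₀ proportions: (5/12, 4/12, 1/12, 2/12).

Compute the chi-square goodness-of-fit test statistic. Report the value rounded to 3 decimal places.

n = 81; E_i = n·p_i = [33.75, 27.00, 6.75, 13.50]
χ² = (29−33.75)²/33.75 + (17−27.00)²/27.00 + (23−6.75)²/6.75 + (12−13.50)²/13.50 = 43.6593
df = 3

test statistic = 43.659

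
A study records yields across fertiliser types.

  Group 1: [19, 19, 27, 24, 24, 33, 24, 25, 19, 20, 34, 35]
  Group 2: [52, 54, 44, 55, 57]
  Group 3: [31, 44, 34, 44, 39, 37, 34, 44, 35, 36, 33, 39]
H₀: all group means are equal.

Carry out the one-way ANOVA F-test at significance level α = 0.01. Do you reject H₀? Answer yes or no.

Group means [25.25, 52.40, 37.50], grand mean 35.000
SSB = Σnᵢ(x̄ᵢ−x̄)² = 2729.550; SSW = ΣΣ(x−x̄ᵢ)² = 712.450
MSB = 2729.550/2 = 1364.7750; MSW = 712.450/26 = 27.4019
F = MSB/MSW = 49.8058
df = (2, 26)
p-value (upper-tail) = 0.00000
At α=0.01: p < α → reject H₀

reject H₀: yes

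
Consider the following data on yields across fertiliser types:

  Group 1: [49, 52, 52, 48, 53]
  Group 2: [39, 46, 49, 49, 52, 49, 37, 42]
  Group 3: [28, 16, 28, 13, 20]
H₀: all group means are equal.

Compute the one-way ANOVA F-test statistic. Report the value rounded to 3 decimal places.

Group means [50.80, 45.38, 21.00], grand mean 40.111
SSB = Σnᵢ(x̄ᵢ−x̄)² = 2619.103; SSW = ΣΣ(x−x̄ᵢ)² = 412.675
MSB = 2619.103/2 = 1309.5514; MSW = 412.675/15 = 27.5117
F = MSB/MSW = 47.5999
df = (2, 15)

test statistic = 47.600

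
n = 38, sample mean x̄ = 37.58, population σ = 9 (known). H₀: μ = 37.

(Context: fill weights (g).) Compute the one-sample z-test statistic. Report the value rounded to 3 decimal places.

test statistic = 0.397

SE = σ/√n = 9/√38 = 1.4600
z = (x̄−μ₀)/SE = (37.58−37)/1.4600 = 0.3973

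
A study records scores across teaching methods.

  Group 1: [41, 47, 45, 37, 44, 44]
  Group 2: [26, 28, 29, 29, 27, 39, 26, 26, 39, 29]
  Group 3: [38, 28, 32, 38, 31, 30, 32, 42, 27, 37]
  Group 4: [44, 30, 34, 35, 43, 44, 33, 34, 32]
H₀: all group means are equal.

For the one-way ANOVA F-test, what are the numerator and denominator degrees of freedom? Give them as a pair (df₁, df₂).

k = 4 groups, N = 35 total
df = (k−1, N−k) = (4−1, 35−4) = (3, 31)

degrees of freedom = [3, 31]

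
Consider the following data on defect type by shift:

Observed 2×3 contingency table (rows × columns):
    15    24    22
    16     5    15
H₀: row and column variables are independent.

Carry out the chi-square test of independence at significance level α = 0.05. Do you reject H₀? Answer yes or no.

Row totals [61, 36], col totals [31, 29, 37], n=97
χ² = (15−19.49)²/19.49 + (24−18.24)²/18.24 + (22−23.27)²/23.27 + (16−11.51)²/11.51 + (5−10.76)²/10.76 + (15−13.73)²/13.73 = 7.8853
df = 2
p-value (upper-tail) = 0.01940
At α=0.05: p < α → reject H₀

reject H₀: yes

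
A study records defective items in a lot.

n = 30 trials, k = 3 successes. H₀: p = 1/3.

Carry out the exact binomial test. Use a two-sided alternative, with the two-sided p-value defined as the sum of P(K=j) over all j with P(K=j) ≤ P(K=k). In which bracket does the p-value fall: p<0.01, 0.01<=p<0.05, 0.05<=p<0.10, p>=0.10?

Exact binomial: n=30, k=3, p₀=1/3=0.3333
P(X=j) = C(n,j)·p₀^j·(1−p₀)^(n−j); p = Σ P(X=j) over j with P(X=j) ≤ P(X=3)
p-value (two-sided) = 0.00576
→ bracket: p<0.01

p-value bracket: p<0.01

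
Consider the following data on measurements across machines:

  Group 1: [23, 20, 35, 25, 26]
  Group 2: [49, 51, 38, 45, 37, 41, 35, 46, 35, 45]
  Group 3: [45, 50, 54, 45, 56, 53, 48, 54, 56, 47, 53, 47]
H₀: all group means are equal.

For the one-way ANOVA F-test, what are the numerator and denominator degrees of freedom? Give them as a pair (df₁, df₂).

k = 3 groups, N = 27 total
df = (k−1, N−k) = (3−1, 27−3) = (2, 24)

degrees of freedom = [2, 24]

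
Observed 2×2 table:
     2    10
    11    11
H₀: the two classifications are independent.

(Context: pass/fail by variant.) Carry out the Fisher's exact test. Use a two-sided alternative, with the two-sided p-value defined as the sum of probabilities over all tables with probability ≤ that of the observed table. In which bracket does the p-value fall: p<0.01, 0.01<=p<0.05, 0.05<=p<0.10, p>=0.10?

Margins: r₁=12, r₂=22, c₁=13, c₂=21, n=34
p_obs = C(12,2)·C(22,11)/C(34,13); sum pmf over tables with pmf ≤ p_obs
p-value (two-sided) = 0.07496
→ bracket: 0.05<=p<0.10

p-value bracket: 0.05<=p<0.10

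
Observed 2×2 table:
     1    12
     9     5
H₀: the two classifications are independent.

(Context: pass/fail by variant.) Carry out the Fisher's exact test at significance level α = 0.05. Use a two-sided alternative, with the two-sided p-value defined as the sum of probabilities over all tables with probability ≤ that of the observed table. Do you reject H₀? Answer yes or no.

reject H₀: yes

Margins: r₁=13, r₂=14, c₁=10, c₂=17, n=27
p_obs = C(13,1)·C(14,9)/C(27,10); sum pmf over tables with pmf ≤ p_obs
p-value (two-sided) = 0.00442
At α=0.05: p < α → reject H₀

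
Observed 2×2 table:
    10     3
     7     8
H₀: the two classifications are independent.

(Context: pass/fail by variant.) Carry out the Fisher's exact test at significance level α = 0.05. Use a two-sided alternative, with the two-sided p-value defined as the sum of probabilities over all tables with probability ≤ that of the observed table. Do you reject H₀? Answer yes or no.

Margins: r₁=13, r₂=15, c₁=17, c₂=11, n=28
p_obs = C(13,10)·C(15,7)/C(28,17); sum pmf over tables with pmf ≤ p_obs
p-value (two-sided) = 0.13673
At α=0.05: p ≥ α → fail to reject H₀

reject H₀: no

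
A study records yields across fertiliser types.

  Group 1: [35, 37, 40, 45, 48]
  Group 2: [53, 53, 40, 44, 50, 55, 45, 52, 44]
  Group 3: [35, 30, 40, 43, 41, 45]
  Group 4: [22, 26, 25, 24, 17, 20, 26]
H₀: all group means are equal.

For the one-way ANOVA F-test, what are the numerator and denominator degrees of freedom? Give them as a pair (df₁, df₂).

k = 4 groups, N = 27 total
df = (k−1, N−k) = (4−1, 27−4) = (3, 23)

degrees of freedom = [3, 23]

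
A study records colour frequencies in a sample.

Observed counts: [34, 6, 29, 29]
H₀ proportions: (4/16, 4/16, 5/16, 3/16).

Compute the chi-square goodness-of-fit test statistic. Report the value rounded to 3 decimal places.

n = 98; E_i = n·p_i = [24.50, 24.50, 30.62, 18.38]
χ² = (34−24.50)²/24.50 + (6−24.50)²/24.50 + (29−30.62)²/30.62 + (29−18.38)²/18.38 = 23.8830
df = 3

test statistic = 23.883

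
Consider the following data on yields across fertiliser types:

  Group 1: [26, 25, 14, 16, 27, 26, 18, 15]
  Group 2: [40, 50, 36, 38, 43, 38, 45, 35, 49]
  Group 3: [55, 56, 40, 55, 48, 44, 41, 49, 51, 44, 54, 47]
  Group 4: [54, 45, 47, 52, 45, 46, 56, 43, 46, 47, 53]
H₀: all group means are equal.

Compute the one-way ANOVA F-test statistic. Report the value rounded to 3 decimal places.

Group means [20.88, 41.56, 48.67, 48.55], grand mean 41.475
SSB = Σnᵢ(x̄ᵢ−x̄)² = 4565.484; SSW = ΣΣ(x−x̄ᵢ)² = 1002.491
MSB = 4565.484/3 = 1521.8279; MSW = 1002.491/36 = 27.8470
F = MSB/MSW = 54.6497
df = (3, 36)

test statistic = 54.650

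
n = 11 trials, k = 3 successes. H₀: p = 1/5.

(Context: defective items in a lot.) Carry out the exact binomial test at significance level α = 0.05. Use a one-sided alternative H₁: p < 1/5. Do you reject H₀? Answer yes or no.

reject H₀: no

Exact binomial: n=11, k=3, p₀=1/5=0.2000
P(X≤3) from Σ C(n,i)·p₀^i·(1−p₀)^(n−i)
p-value (one-sided, H₁ less) = 0.83886
At α=0.05: p ≥ α → fail to reject H₀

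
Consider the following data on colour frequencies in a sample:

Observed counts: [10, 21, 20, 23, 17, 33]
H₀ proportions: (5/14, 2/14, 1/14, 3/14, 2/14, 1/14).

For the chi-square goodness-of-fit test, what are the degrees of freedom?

df = k − 1 = 6 − 1 = 5

degrees of freedom = 5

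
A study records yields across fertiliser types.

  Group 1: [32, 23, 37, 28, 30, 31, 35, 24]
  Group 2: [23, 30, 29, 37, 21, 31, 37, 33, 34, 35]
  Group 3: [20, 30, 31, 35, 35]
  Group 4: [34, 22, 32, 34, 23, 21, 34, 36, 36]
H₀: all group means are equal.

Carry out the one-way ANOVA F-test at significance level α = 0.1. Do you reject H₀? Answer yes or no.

reject H₀: no

Group means [30.00, 31.00, 30.20, 30.22], grand mean 30.406
SSB = Σnᵢ(x̄ᵢ−x̄)² = 5.363; SSW = ΣΣ(x−x̄ᵢ)² = 906.356
MSB = 5.363/3 = 1.7877; MSW = 906.356/28 = 32.3698
F = MSB/MSW = 0.0552
df = (3, 28)
p-value (upper-tail) = 0.98257
At α=0.1: p ≥ α → fail to reject H₀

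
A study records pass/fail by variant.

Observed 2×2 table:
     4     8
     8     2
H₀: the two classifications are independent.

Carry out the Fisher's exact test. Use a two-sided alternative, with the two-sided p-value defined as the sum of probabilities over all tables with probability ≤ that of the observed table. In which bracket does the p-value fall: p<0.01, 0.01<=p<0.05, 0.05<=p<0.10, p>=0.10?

p-value bracket: 0.01<=p<0.05

Margins: r₁=12, r₂=10, c₁=12, c₂=10, n=22
p_obs = C(12,4)·C(10,8)/C(22,12); sum pmf over tables with pmf ≤ p_obs
p-value (two-sided) = 0.04273
→ bracket: 0.01<=p<0.05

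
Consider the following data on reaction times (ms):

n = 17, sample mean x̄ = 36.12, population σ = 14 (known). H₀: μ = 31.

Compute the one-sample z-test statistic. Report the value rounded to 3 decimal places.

SE = σ/√n = 14/√17 = 3.3955
z = (x̄−μ₀)/SE = (36.12−31)/3.3955 = 1.5079

test statistic = 1.508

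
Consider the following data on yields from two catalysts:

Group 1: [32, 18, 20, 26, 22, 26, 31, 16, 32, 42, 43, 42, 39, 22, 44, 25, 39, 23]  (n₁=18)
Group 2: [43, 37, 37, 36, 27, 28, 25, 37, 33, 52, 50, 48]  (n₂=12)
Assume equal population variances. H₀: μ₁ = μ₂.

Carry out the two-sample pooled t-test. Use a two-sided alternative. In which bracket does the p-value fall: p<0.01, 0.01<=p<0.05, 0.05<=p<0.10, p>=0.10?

x̄₁=30.111, s₁=9.386, n₁=18
x̄₂=37.750, s₂=8.976, n₂=12
s_p² = [17·9.386² + 11·8.976²]/28 = 85.1438
SE = √(s_p²·(1/18+1/12)) = 3.4388
t = (30.111−37.750)/3.4388 = -2.2214
df = 28
p-value (two-sided) = 0.03459
→ bracket: 0.01<=p<0.05

p-value bracket: 0.01<=p<0.05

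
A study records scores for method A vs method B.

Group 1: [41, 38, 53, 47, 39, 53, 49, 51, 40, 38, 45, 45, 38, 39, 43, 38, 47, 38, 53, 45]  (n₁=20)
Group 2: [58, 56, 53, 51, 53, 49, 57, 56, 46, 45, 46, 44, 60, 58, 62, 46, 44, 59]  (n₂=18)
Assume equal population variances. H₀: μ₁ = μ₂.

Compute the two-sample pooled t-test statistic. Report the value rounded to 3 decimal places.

x̄₁=44.000, s₁=5.591, n₁=20
x̄₂=52.389, s₂=6.118, n₂=18
s_p² = [19·5.591² + 17·6.118²]/36 = 34.1744
SE = √(s_p²·(1/20+1/18)) = 1.8993
t = (44.000−52.389)/1.8993 = -4.4169
df = 36

test statistic = -4.417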